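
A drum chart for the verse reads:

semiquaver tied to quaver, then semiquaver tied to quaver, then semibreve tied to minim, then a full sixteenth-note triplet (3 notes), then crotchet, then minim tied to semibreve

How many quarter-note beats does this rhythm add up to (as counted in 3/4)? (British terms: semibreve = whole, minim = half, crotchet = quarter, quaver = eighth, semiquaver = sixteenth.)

One quarter-note beat = 4 sixteenth notes.
Express everything in sixteenth notes: semiquaver tied to quaver (semiquaver + quaver) = 3; semiquaver tied to quaver (semiquaver + quaver) = 3; semibreve tied to minim (semibreve + minim) = 24; a full sixteenth-note triplet (3 notes) (three triplet sixteenths span one eighth) = 2; crotchet = 4; minim tied to semibreve (minim + semibreve) = 24.
Altogether 3 + 3 + 24 + 2 + 4 + 24 = 60.
60 ÷ 4 = 15 beats.

15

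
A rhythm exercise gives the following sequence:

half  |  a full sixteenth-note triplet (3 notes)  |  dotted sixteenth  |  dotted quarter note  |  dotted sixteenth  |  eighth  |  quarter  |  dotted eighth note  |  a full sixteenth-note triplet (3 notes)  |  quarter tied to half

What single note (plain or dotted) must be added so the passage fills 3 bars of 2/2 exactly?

3 bars of 2/2 = 96 thirty-second notes.
Working in thirty-second notes: half = 16; a full sixteenth-note triplet (3 notes) (three triplet sixteenths span one eighth) = 4; dotted sixteenth = 3; dotted quarter note = 12; dotted sixteenth = 3; eighth = 4; quarter = 8; dotted eighth note = 6; a full sixteenth-note triplet (3 notes) (three triplet sixteenths span one eighth) = 4; quarter tied to half (quarter + half) = 24.
Total: 16 + 4 + 3 + 12 + 3 + 4 + 8 + 6 + 4 + 24 = 84.
Remaining: 96 − 84 = 12 thirty-second notes, which is a dotted quarter note.

dotted quarter note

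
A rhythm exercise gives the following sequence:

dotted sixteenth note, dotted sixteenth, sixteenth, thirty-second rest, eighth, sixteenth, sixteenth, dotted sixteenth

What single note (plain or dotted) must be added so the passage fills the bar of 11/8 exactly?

dotted half note

The bar of 11/8 = 44 thirty-second notes.
Working in thirty-second notes: dotted sixteenth note = 3; dotted sixteenth = 3; sixteenth = 2; thirty-second rest = 1; eighth = 4; sixteenth = 2; sixteenth = 2; dotted sixteenth = 3.
Sum: 3 + 3 + 2 + 1 + 4 + 2 + 2 + 3 = 20.
Remaining: 44 − 20 = 24 thirty-second notes, which is a dotted half note.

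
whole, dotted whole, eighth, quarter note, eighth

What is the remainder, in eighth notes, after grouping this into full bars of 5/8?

One bar of 5/8 = 5 eighth notes.
Convert each value to eighth notes: whole = 8; dotted whole = 12; eighth = 1; quarter note = 2; eighth = 1.
Total: 8 + 12 + 1 + 2 + 1 = 24.
24 ÷ 5 = 4 complete bars with 4 eighth notes remaining.

4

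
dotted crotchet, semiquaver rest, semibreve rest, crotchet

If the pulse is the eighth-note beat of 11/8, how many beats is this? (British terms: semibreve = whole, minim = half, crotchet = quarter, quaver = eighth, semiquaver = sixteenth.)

One eighth-note beat = 2 sixteenth notes.
Express everything in sixteenth notes: dotted crotchet = 6; semiquaver rest = 1; semibreve rest = 16; crotchet = 4.
Altogether 6 + 1 + 16 + 4 = 27.
27 ÷ 2 = 13.5 beats.

13.5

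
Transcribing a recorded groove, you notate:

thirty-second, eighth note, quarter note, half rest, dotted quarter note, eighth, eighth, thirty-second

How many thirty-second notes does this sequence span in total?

50

Working in thirty-second notes: thirty-second = 1; eighth note = 4; quarter note = 8; half rest = 16; dotted quarter note = 12; eighth = 4; eighth = 4; thirty-second = 1.
Altogether 1 + 4 + 8 + 16 + 12 + 4 + 4 + 1 = 50 thirty-second notes.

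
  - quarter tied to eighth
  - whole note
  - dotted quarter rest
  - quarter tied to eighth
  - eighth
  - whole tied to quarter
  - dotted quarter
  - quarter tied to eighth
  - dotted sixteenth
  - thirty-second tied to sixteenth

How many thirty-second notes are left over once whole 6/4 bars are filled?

One bar of 6/4 = 48 thirty-second notes.
Working in thirty-second notes: quarter tied to eighth (quarter + eighth) = 12; whole note = 32; dotted quarter rest = 12; quarter tied to eighth (quarter + eighth) = 12; eighth = 4; whole tied to quarter (whole + quarter) = 40; dotted quarter = 12; quarter tied to eighth (quarter + eighth) = 12; dotted sixteenth = 3; thirty-second tied to sixteenth (thirty-second + sixteenth) = 3.
Altogether 12 + 32 + 12 + 12 + 4 + 40 + 12 + 12 + 3 + 3 = 142.
142 ÷ 48 = 2 complete bars with 46 thirty-second notes remaining.

46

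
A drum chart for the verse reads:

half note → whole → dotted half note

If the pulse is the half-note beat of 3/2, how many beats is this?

4.5

One half-note beat = 2 quarter notes.
Working in quarter notes: half note = 2; whole = 4; dotted half note = 3.
Adding: 2 + 4 + 3 = 9.
9 ÷ 2 = 4.5 beats.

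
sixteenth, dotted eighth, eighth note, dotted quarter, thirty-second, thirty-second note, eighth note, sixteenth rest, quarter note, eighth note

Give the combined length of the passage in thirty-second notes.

Working in thirty-second notes: sixteenth = 2; dotted eighth = 6; eighth note = 4; dotted quarter = 12; thirty-second = 1; thirty-second note = 1; eighth note = 4; sixteenth rest = 2; quarter note = 8; eighth note = 4.
Sum: 2 + 6 + 4 + 12 + 1 + 1 + 4 + 2 + 8 + 4 = 44 thirty-second notes.

44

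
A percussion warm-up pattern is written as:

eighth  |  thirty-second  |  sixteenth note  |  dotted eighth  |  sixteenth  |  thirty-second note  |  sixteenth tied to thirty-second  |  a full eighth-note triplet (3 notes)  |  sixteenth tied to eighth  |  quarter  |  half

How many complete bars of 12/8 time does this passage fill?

One bar of 12/8 = 48 thirty-second notes.
Convert each value to thirty-second notes: eighth = 4; thirty-second = 1; sixteenth note = 2; dotted eighth = 6; sixteenth = 2; thirty-second note = 1; sixteenth tied to thirty-second (sixteenth + thirty-second) = 3; a full eighth-note triplet (3 notes) (three triplet eighths span one quarter) = 8; sixteenth tied to eighth (sixteenth + eighth) = 6; quarter = 8; half = 16.
Sum: 4 + 1 + 2 + 6 + 2 + 1 + 3 + 8 + 6 + 8 + 16 = 57.
57 ÷ 48 = 1 complete bar with 9 left over.

1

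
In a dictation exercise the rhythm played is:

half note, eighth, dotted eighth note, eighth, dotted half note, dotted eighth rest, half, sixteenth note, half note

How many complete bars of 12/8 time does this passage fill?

1

One bar of 12/8 = 24 sixteenth notes.
Working in sixteenth notes: half note = 8; eighth = 2; dotted eighth note = 3; eighth = 2; dotted half note = 12; dotted eighth rest = 3; half = 8; sixteenth note = 1; half note = 8.
Adding: 8 + 2 + 3 + 2 + 12 + 3 + 8 + 1 + 8 = 47.
47 ÷ 24 = 1 complete bar with 23 left over.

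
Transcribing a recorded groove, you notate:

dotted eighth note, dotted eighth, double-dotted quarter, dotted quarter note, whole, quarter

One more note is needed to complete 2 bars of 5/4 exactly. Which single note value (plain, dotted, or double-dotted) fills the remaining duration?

2 bars of 5/4 = 40 sixteenth notes.
Convert each value to sixteenth notes: dotted eighth note = 3; dotted eighth = 3; double-dotted quarter = 7; dotted quarter note = 6; whole = 16; quarter = 4.
Altogether 3 + 3 + 7 + 6 + 16 + 4 = 39.
Remaining: 40 − 39 = 1 sixteenth note, which is a sixteenth note.

sixteenth note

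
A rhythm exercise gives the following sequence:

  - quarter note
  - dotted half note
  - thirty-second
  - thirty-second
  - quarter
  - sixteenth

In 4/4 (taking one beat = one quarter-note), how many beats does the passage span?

One quarter-note beat = 8 thirty-second notes.
In thirty-second notes: quarter note = 8; dotted half note = 24; thirty-second = 1; thirty-second = 1; quarter = 8; sixteenth = 2.
Adding: 8 + 24 + 1 + 1 + 8 + 2 = 44.
44 ÷ 8 = 5.5 beats.

5.5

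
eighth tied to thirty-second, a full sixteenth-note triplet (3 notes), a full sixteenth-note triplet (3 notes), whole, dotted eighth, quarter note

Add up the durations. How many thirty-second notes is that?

Convert each value to thirty-second notes: eighth tied to thirty-second (eighth + thirty-second) = 5; a full sixteenth-note triplet (3 notes) (three triplet sixteenths span one eighth) = 4; a full sixteenth-note triplet (3 notes) (three triplet sixteenths span one eighth) = 4; whole = 32; dotted eighth = 6; quarter note = 8.
Total: 5 + 4 + 4 + 32 + 6 + 8 = 59 thirty-second notes.

59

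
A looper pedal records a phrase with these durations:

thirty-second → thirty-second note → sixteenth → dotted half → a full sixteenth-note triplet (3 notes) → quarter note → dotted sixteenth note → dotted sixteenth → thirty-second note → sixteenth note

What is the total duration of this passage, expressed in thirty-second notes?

Each duration in thirty-second notes: thirty-second = 1; thirty-second note = 1; sixteenth = 2; dotted half = 24; a full sixteenth-note triplet (3 notes) (three triplet sixteenths span one eighth) = 4; quarter note = 8; dotted sixteenth note = 3; dotted sixteenth = 3; thirty-second note = 1; sixteenth note = 2.
Total: 1 + 1 + 2 + 24 + 4 + 8 + 3 + 3 + 1 + 2 = 49 thirty-second notes.

49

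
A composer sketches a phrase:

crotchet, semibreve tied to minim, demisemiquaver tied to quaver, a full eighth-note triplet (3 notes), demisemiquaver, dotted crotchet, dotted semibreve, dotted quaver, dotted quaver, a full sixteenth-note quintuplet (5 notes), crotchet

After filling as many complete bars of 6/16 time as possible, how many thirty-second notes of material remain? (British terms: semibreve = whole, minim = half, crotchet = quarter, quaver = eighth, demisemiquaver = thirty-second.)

2

One bar of 6/16 = 12 thirty-second notes.
Convert each value to thirty-second notes: crotchet = 8; semibreve tied to minim (semibreve + minim) = 48; demisemiquaver tied to quaver (demisemiquaver + quaver) = 5; a full eighth-note triplet (3 notes) (three triplet eighths span one quarter) = 8; demisemiquaver = 1; dotted crotchet = 12; dotted semibreve = 48; dotted quaver = 6; dotted quaver = 6; a full sixteenth-note quintuplet (5 notes) (five quintuplet sixteenths span one quarter) = 8; crotchet = 8.
Total: 8 + 48 + 5 + 8 + 1 + 12 + 48 + 6 + 6 + 8 + 8 = 158.
158 ÷ 12 = 13 complete bars with 2 thirty-second notes remaining.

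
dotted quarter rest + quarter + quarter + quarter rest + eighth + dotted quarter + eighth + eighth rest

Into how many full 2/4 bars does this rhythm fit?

3

One bar of 2/4 = 4 eighth notes.
In eighth notes: dotted quarter rest = 3; quarter = 2; quarter = 2; quarter rest = 2; eighth = 1; dotted quarter = 3; eighth = 1; eighth rest = 1.
Total: 3 + 2 + 2 + 2 + 1 + 3 + 1 + 1 = 15.
15 ÷ 4 = 3 complete bars with 3 left over.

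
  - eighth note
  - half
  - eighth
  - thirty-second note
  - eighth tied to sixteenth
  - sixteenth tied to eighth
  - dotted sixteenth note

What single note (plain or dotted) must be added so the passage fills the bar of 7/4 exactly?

half note

The bar of 7/4 = 56 thirty-second notes.
In thirty-second notes: eighth note = 4; half = 16; eighth = 4; thirty-second note = 1; eighth tied to sixteenth (eighth + sixteenth) = 6; sixteenth tied to eighth (sixteenth + eighth) = 6; dotted sixteenth note = 3.
Sum: 4 + 16 + 4 + 1 + 6 + 6 + 3 = 40.
Remaining: 56 − 40 = 16 thirty-second notes, which is a half note.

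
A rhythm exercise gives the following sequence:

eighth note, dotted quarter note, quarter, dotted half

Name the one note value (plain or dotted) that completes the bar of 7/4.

The bar of 7/4 = 14 eighth notes.
Working in eighth notes: eighth note = 1; dotted quarter note = 3; quarter = 2; dotted half = 6.
Total: 1 + 3 + 2 + 6 = 12.
Remaining: 14 − 12 = 2 eighth notes, which is a quarter note.

quarter note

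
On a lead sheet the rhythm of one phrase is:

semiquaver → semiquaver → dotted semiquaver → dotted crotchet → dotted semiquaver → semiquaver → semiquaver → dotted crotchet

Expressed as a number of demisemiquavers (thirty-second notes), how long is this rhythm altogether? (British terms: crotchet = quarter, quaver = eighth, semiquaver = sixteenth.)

38

Express everything in thirty-second notes: semiquaver = 2; semiquaver = 2; dotted semiquaver = 3; dotted crotchet = 12; dotted semiquaver = 3; semiquaver = 2; semiquaver = 2; dotted crotchet = 12.
Altogether 2 + 2 + 3 + 12 + 3 + 2 + 2 + 12 = 38 thirty-second notes.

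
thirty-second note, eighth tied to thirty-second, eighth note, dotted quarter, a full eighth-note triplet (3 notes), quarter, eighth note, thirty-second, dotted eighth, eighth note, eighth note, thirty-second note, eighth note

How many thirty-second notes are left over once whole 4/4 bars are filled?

One bar of 4/4 = 32 thirty-second notes.
Express everything in thirty-second notes: thirty-second note = 1; eighth tied to thirty-second (eighth + thirty-second) = 5; eighth note = 4; dotted quarter = 12; a full eighth-note triplet (3 notes) (three triplet eighths span one quarter) = 8; quarter = 8; eighth note = 4; thirty-second = 1; dotted eighth = 6; eighth note = 4; eighth note = 4; thirty-second note = 1; eighth note = 4.
Adding: 1 + 5 + 4 + 12 + 8 + 8 + 4 + 1 + 6 + 4 + 4 + 1 + 4 = 62.
62 ÷ 32 = 1 complete bar with 30 thirty-second notes remaining.

30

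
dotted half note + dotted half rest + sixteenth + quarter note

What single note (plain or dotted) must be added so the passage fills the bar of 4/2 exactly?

dotted eighth note

The bar of 4/2 = 32 sixteenth notes.
Working in sixteenth notes: dotted half note = 12; dotted half rest = 12; sixteenth = 1; quarter note = 4.
Altogether 12 + 12 + 1 + 4 = 29.
Remaining: 32 − 29 = 3 sixteenth notes, which is a dotted eighth note.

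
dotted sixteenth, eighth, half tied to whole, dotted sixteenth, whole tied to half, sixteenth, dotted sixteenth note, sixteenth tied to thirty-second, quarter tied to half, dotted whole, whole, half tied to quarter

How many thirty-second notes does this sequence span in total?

242

In thirty-second notes: dotted sixteenth = 3; eighth = 4; half tied to whole (half + whole) = 48; dotted sixteenth = 3; whole tied to half (whole + half) = 48; sixteenth = 2; dotted sixteenth note = 3; sixteenth tied to thirty-second (sixteenth + thirty-second) = 3; quarter tied to half (quarter + half) = 24; dotted whole = 48; whole = 32; half tied to quarter (half + quarter) = 24.
Altogether 3 + 4 + 48 + 3 + 48 + 2 + 3 + 3 + 24 + 48 + 32 + 24 = 242 thirty-second notes.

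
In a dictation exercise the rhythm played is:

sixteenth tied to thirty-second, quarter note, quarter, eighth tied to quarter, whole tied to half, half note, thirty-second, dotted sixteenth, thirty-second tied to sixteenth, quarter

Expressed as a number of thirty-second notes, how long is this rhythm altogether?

In thirty-second notes: sixteenth tied to thirty-second (sixteenth + thirty-second) = 3; quarter note = 8; quarter = 8; eighth tied to quarter (eighth + quarter) = 12; whole tied to half (whole + half) = 48; half note = 16; thirty-second = 1; dotted sixteenth = 3; thirty-second tied to sixteenth (thirty-second + sixteenth) = 3; quarter = 8.
Adding: 3 + 8 + 8 + 12 + 48 + 16 + 1 + 3 + 3 + 8 = 110 thirty-second notes.

110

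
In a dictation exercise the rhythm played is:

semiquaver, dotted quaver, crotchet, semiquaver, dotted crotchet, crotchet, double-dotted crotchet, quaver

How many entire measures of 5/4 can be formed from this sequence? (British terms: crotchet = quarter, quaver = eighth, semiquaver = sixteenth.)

One bar of 5/4 = 20 sixteenth notes.
In sixteenth notes: semiquaver = 1; dotted quaver = 3; crotchet = 4; semiquaver = 1; dotted crotchet = 6; crotchet = 4; double-dotted crotchet = 7; quaver = 2.
Altogether 1 + 3 + 4 + 1 + 6 + 4 + 7 + 2 = 28.
28 ÷ 20 = 1 complete bar with 8 left over.

1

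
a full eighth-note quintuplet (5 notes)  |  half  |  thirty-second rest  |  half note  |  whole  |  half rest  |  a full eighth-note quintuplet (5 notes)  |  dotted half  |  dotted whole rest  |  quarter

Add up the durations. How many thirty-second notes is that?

193

Express everything in thirty-second notes: a full eighth-note quintuplet (5 notes) (five quintuplet eighths span one half) = 16; half = 16; thirty-second rest = 1; half note = 16; whole = 32; half rest = 16; a full eighth-note quintuplet (5 notes) (five quintuplet eighths span one half) = 16; dotted half = 24; dotted whole rest = 48; quarter = 8.
Altogether 16 + 16 + 1 + 16 + 32 + 16 + 16 + 24 + 48 + 8 = 193 thirty-second notes.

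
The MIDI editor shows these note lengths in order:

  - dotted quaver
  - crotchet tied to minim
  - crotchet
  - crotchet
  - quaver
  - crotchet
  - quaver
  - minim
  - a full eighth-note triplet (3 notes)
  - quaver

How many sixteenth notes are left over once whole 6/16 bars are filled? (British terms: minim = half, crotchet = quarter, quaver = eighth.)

3

One bar of 6/16 = 6 sixteenth notes.
Each duration in sixteenth notes: dotted quaver = 3; crotchet tied to minim (crotchet + minim) = 12; crotchet = 4; crotchet = 4; quaver = 2; crotchet = 4; quaver = 2; minim = 8; a full eighth-note triplet (3 notes) (three triplet eighths span one quarter) = 4; quaver = 2.
Adding: 3 + 12 + 4 + 4 + 2 + 4 + 2 + 8 + 4 + 2 = 45.
45 ÷ 6 = 7 complete bars with 3 sixteenth notes remaining.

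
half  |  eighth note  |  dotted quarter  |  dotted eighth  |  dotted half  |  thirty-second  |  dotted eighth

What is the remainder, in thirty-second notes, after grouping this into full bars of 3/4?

One bar of 3/4 = 24 thirty-second notes.
Express everything in thirty-second notes: half = 16; eighth note = 4; dotted quarter = 12; dotted eighth = 6; dotted half = 24; thirty-second = 1; dotted eighth = 6.
Altogether 16 + 4 + 12 + 6 + 24 + 1 + 6 = 69.
69 ÷ 24 = 2 complete bars with 21 thirty-second notes remaining.

21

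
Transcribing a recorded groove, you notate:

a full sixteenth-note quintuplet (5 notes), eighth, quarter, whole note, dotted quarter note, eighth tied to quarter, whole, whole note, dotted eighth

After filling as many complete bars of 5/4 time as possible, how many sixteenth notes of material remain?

13

One bar of 5/4 = 20 sixteenth notes.
In sixteenth notes: a full sixteenth-note quintuplet (5 notes) (five quintuplet sixteenths span one quarter) = 4; eighth = 2; quarter = 4; whole note = 16; dotted quarter note = 6; eighth tied to quarter (eighth + quarter) = 6; whole = 16; whole note = 16; dotted eighth = 3.
Adding: 4 + 2 + 4 + 16 + 6 + 6 + 16 + 16 + 3 = 73.
73 ÷ 20 = 3 complete bars with 13 sixteenth notes remaining.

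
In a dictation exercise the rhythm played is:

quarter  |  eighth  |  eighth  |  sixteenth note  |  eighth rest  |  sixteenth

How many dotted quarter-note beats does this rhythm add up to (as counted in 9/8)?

2

One dotted quarter-note beat = 6 sixteenth notes.
Working in sixteenth notes: quarter = 4; eighth = 2; eighth = 2; sixteenth note = 1; eighth rest = 2; sixteenth = 1.
Adding: 4 + 2 + 2 + 1 + 2 + 1 = 12.
12 ÷ 6 = 2 beats.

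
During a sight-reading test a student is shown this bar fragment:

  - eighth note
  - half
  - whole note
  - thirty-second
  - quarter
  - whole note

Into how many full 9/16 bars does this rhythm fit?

5

One bar of 9/16 = 18 thirty-second notes.
Convert each value to thirty-second notes: eighth note = 4; half = 16; whole note = 32; thirty-second = 1; quarter = 8; whole note = 32.
Adding: 4 + 16 + 32 + 1 + 8 + 32 = 93.
93 ÷ 18 = 5 complete bars with 3 left over.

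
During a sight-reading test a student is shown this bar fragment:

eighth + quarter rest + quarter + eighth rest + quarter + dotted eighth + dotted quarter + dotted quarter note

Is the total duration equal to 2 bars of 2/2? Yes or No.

No

One bar of 2/2 = 16 sixteenth notes, so 2 bars = 32.
Convert each value to sixteenth notes: eighth = 2; quarter rest = 4; quarter = 4; eighth rest = 2; quarter = 4; dotted eighth = 3; dotted quarter = 6; dotted quarter note = 6.
Altogether 2 + 4 + 4 + 2 + 4 + 3 + 6 + 6 = 31.
31 falls short of 32, so the answer is No.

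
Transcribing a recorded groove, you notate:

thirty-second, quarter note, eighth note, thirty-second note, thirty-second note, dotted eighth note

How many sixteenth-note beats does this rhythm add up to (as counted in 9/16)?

One sixteenth-note beat = 2 thirty-second notes.
Each duration in thirty-second notes: thirty-second = 1; quarter note = 8; eighth note = 4; thirty-second note = 1; thirty-second note = 1; dotted eighth note = 6.
Total: 1 + 8 + 4 + 1 + 1 + 6 = 21.
21 ÷ 2 = 10.5 beats.

10.5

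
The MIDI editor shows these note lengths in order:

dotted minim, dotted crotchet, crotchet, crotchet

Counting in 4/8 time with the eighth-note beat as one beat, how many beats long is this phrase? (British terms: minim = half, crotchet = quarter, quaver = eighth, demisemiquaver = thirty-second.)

13

One eighth-note beat = 2 sixteenth notes.
In sixteenth notes: dotted minim = 12; dotted crotchet = 6; crotchet = 4; crotchet = 4.
Total: 12 + 6 + 4 + 4 = 26.
26 ÷ 2 = 13 beats.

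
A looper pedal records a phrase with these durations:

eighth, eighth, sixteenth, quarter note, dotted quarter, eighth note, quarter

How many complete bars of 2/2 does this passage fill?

One bar of 2/2 = 16 sixteenth notes.
Convert each value to sixteenth notes: eighth = 2; eighth = 2; sixteenth = 1; quarter note = 4; dotted quarter = 6; eighth note = 2; quarter = 4.
Altogether 2 + 2 + 1 + 4 + 6 + 2 + 4 = 21.
21 ÷ 16 = 1 complete bar with 5 left over.

1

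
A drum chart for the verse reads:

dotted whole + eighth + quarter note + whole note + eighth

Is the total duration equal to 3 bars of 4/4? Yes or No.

One bar of 4/4 = 8 eighth notes, so 3 bars = 24.
Working in eighth notes: dotted whole = 12; eighth = 1; quarter note = 2; whole note = 8; eighth = 1.
Altogether 12 + 1 + 2 + 8 + 1 = 24.
24 equals 24, so the answer is Yes.

Yes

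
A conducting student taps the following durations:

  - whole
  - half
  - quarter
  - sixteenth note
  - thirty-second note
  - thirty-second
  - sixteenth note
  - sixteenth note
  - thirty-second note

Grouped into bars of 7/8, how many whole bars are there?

2

One bar of 7/8 = 28 thirty-second notes.
Working in thirty-second notes: whole = 32; half = 16; quarter = 8; sixteenth note = 2; thirty-second note = 1; thirty-second = 1; sixteenth note = 2; sixteenth note = 2; thirty-second note = 1.
Adding: 32 + 16 + 8 + 2 + 1 + 1 + 2 + 2 + 1 = 65.
65 ÷ 28 = 2 complete bars with 9 left over.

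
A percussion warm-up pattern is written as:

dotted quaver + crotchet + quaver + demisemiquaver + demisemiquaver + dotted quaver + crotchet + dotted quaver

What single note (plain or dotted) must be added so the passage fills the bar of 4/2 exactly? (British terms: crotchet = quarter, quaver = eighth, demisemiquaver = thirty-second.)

The bar of 4/2 = 64 thirty-second notes.
Convert each value to thirty-second notes: dotted quaver = 6; crotchet = 8; quaver = 4; demisemiquaver = 1; demisemiquaver = 1; dotted quaver = 6; crotchet = 8; dotted quaver = 6.
Adding: 6 + 8 + 4 + 1 + 1 + 6 + 8 + 6 = 40.
Remaining: 64 − 40 = 24 thirty-second notes, which is a dotted half note.

dotted half note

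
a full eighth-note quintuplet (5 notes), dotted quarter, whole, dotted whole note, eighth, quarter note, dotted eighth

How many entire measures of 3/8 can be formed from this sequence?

10

One bar of 3/8 = 6 sixteenth notes.
Each duration in sixteenth notes: a full eighth-note quintuplet (5 notes) (five quintuplet eighths span one half) = 8; dotted quarter = 6; whole = 16; dotted whole note = 24; eighth = 2; quarter note = 4; dotted eighth = 3.
Sum: 8 + 6 + 16 + 24 + 2 + 4 + 3 = 63.
63 ÷ 6 = 10 complete bars with 3 left over.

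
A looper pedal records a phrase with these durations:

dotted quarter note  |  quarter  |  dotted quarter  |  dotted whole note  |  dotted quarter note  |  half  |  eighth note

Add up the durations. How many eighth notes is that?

In eighth notes: dotted quarter note = 3; quarter = 2; dotted quarter = 3; dotted whole note = 12; dotted quarter note = 3; half = 4; eighth note = 1.
Sum: 3 + 2 + 3 + 12 + 3 + 4 + 1 = 28 eighth notes.

28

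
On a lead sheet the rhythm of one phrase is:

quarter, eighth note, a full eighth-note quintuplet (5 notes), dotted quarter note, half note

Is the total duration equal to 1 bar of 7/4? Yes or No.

One bar of 7/4 = 14 eighth notes.
Each duration in eighth notes: quarter = 2; eighth note = 1; a full eighth-note quintuplet (5 notes) (five quintuplet eighths span one half) = 4; dotted quarter note = 3; half note = 4.
Altogether 2 + 1 + 4 + 3 + 4 = 14.
14 equals 14, so the answer is Yes.

Yes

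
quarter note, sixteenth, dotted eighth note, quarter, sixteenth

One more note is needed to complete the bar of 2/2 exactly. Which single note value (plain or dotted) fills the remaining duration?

The bar of 2/2 = 16 sixteenth notes.
Each duration in sixteenth notes: quarter note = 4; sixteenth = 1; dotted eighth note = 3; quarter = 4; sixteenth = 1.
Altogether 4 + 1 + 3 + 4 + 1 = 13.
Remaining: 16 − 13 = 3 sixteenth notes, which is a dotted eighth note.

dotted eighth note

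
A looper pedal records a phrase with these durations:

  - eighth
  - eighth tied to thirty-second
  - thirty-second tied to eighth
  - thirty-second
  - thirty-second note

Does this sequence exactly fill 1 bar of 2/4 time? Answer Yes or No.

Yes

One bar of 2/4 = 16 thirty-second notes.
Working in thirty-second notes: eighth = 4; eighth tied to thirty-second (eighth + thirty-second) = 5; thirty-second tied to eighth (thirty-second + eighth) = 5; thirty-second = 1; thirty-second note = 1.
Adding: 4 + 5 + 5 + 1 + 1 = 16.
16 equals 16, so the answer is Yes.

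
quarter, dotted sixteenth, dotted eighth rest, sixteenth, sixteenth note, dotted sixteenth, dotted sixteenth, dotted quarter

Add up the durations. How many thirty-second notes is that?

In thirty-second notes: quarter = 8; dotted sixteenth = 3; dotted eighth rest = 6; sixteenth = 2; sixteenth note = 2; dotted sixteenth = 3; dotted sixteenth = 3; dotted quarter = 12.
Total: 8 + 3 + 6 + 2 + 2 + 3 + 3 + 12 = 39 thirty-second notes.

39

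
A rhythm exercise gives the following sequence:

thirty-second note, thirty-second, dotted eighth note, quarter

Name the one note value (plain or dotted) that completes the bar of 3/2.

whole note

The bar of 3/2 = 48 thirty-second notes.
Each duration in thirty-second notes: thirty-second note = 1; thirty-second = 1; dotted eighth note = 6; quarter = 8.
Sum: 1 + 1 + 6 + 8 = 16.
Remaining: 48 − 16 = 32 thirty-second notes, which is a whole note.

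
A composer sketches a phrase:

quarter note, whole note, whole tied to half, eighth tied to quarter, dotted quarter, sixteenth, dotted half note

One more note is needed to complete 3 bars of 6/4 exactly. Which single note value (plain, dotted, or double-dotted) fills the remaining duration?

3 bars of 6/4 = 72 sixteenth notes.
Express everything in sixteenth notes: quarter note = 4; whole note = 16; whole tied to half (whole + half) = 24; eighth tied to quarter (eighth + quarter) = 6; dotted quarter = 6; sixteenth = 1; dotted half note = 12.
Adding: 4 + 16 + 24 + 6 + 6 + 1 + 12 = 69.
Remaining: 72 − 69 = 3 sixteenth notes, which is a dotted eighth note.

dotted eighth note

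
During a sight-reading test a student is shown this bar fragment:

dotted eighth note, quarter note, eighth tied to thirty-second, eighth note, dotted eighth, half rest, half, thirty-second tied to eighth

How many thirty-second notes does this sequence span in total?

66

Working in thirty-second notes: dotted eighth note = 6; quarter note = 8; eighth tied to thirty-second (eighth + thirty-second) = 5; eighth note = 4; dotted eighth = 6; half rest = 16; half = 16; thirty-second tied to eighth (thirty-second + eighth) = 5.
Adding: 6 + 8 + 5 + 4 + 6 + 16 + 16 + 5 = 66 thirty-second notes.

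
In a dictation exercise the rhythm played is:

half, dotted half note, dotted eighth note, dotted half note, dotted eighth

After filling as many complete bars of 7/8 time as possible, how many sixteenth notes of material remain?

One bar of 7/8 = 14 sixteenth notes.
Convert each value to sixteenth notes: half = 8; dotted half note = 12; dotted eighth note = 3; dotted half note = 12; dotted eighth = 3.
Altogether 8 + 12 + 3 + 12 + 3 = 38.
38 ÷ 14 = 2 complete bars with 10 sixteenth notes remaining.

10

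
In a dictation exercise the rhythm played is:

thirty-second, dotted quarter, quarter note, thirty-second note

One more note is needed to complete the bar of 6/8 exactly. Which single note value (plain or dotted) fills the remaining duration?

sixteenth note

The bar of 6/8 = 24 thirty-second notes.
In thirty-second notes: thirty-second = 1; dotted quarter = 12; quarter note = 8; thirty-second note = 1.
Sum: 1 + 12 + 8 + 1 = 22.
Remaining: 24 − 22 = 2 thirty-second notes, which is a sixteenth note.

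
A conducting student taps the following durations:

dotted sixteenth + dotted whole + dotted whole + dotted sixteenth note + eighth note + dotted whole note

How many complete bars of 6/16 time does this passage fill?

12

One bar of 6/16 = 12 thirty-second notes.
Express everything in thirty-second notes: dotted sixteenth = 3; dotted whole = 48; dotted whole = 48; dotted sixteenth note = 3; eighth note = 4; dotted whole note = 48.
Adding: 3 + 48 + 48 + 3 + 4 + 48 = 154.
154 ÷ 12 = 12 complete bars with 10 left over.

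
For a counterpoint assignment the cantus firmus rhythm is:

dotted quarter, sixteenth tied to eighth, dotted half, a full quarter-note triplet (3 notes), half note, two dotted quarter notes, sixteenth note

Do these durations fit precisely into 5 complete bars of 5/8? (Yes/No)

Yes

One bar of 5/8 = 10 sixteenth notes, so 5 bars = 50.
Convert each value to sixteenth notes: dotted quarter = 6; sixteenth tied to eighth (sixteenth + eighth) = 3; dotted half = 12; a full quarter-note triplet (3 notes) (three triplet quarters span one half) = 8; half note = 8; dotted quarter note = 6; dotted quarter note = 6; sixteenth note = 1.
Adding: 6 + 3 + 12 + 8 + 8 + 6 + 6 + 1 = 50.
50 equals 50, so the answer is Yes.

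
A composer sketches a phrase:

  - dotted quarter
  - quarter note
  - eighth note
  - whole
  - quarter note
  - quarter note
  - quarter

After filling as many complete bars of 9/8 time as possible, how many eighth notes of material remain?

One bar of 9/8 = 9 eighth notes.
Convert each value to eighth notes: dotted quarter = 3; quarter note = 2; eighth note = 1; whole = 8; quarter note = 2; quarter note = 2; quarter = 2.
Adding: 3 + 2 + 1 + 8 + 2 + 2 + 2 = 20.
20 ÷ 9 = 2 complete bars with 2 eighth notes remaining.

2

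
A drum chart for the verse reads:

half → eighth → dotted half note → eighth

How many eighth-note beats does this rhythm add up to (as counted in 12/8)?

12

One eighth-note beat = 2 sixteenth notes.
Each duration in sixteenth notes: half = 8; eighth = 2; dotted half note = 12; eighth = 2.
Altogether 8 + 2 + 12 + 2 = 24.
24 ÷ 2 = 12 beats.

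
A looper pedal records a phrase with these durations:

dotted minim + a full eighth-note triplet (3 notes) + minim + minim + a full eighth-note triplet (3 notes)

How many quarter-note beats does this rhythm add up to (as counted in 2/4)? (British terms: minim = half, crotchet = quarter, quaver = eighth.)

One quarter-note beat = 2 eighth notes.
Each duration in eighth notes: dotted minim = 6; a full eighth-note triplet (3 notes) (three triplet eighths span one quarter) = 2; minim = 4; minim = 4; a full eighth-note triplet (3 notes) (three triplet eighths span one quarter) = 2.
Sum: 6 + 2 + 4 + 4 + 2 = 18.
18 ÷ 2 = 9 beats.

9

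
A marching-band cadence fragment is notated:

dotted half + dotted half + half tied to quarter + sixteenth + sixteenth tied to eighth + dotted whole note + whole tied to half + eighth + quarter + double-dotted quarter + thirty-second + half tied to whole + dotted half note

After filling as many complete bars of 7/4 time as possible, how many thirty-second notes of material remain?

One bar of 7/4 = 56 thirty-second notes.
Each duration in thirty-second notes: dotted half = 24; dotted half = 24; half tied to quarter (half + quarter) = 24; sixteenth = 2; sixteenth tied to eighth (sixteenth + eighth) = 6; dotted whole note = 48; whole tied to half (whole + half) = 48; eighth = 4; quarter = 8; double-dotted quarter = 14; thirty-second = 1; half tied to whole (half + whole) = 48; dotted half note = 24.
Total: 24 + 24 + 24 + 2 + 6 + 48 + 48 + 4 + 8 + 14 + 1 + 48 + 24 = 275.
275 ÷ 56 = 4 complete bars with 51 thirty-second notes remaining.

51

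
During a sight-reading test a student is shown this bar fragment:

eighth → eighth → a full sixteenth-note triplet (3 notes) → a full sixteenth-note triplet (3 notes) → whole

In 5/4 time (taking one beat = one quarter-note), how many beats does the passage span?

One quarter-note beat = 2 eighth notes.
Convert each value to eighth notes: eighth = 1; eighth = 1; a full sixteenth-note triplet (3 notes) (three triplet sixteenths span one eighth) = 1; a full sixteenth-note triplet (3 notes) (three triplet sixteenths span one eighth) = 1; whole = 8.
Altogether 1 + 1 + 1 + 1 + 8 = 12.
12 ÷ 2 = 6 beats.

6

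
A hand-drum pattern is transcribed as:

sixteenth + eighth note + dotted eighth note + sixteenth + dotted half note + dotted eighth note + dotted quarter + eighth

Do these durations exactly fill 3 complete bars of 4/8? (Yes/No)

One bar of 4/8 = 8 sixteenth notes, so 3 bars = 24.
Convert each value to sixteenth notes: sixteenth = 1; eighth note = 2; dotted eighth note = 3; sixteenth = 1; dotted half note = 12; dotted eighth note = 3; dotted quarter = 6; eighth = 2.
Sum: 1 + 2 + 3 + 1 + 12 + 3 + 6 + 2 = 30.
30 exceeds 24, so the answer is No.

No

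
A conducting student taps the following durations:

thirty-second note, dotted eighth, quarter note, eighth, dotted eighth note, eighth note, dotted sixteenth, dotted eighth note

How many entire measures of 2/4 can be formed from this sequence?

One bar of 2/4 = 16 thirty-second notes.
In thirty-second notes: thirty-second note = 1; dotted eighth = 6; quarter note = 8; eighth = 4; dotted eighth note = 6; eighth note = 4; dotted sixteenth = 3; dotted eighth note = 6.
Total: 1 + 6 + 8 + 4 + 6 + 4 + 3 + 6 = 38.
38 ÷ 16 = 2 complete bars with 6 left over.

2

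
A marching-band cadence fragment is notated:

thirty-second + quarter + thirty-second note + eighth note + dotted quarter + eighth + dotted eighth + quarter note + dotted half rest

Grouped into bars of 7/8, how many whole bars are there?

2

One bar of 7/8 = 28 thirty-second notes.
Working in thirty-second notes: thirty-second = 1; quarter = 8; thirty-second note = 1; eighth note = 4; dotted quarter = 12; eighth = 4; dotted eighth = 6; quarter note = 8; dotted half rest = 24.
Total: 1 + 8 + 1 + 4 + 12 + 4 + 6 + 8 + 24 = 68.
68 ÷ 28 = 2 complete bars with 12 left over.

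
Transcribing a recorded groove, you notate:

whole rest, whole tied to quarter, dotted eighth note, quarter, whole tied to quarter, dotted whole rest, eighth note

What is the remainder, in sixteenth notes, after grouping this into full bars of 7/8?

One bar of 7/8 = 14 sixteenth notes.
Each duration in sixteenth notes: whole rest = 16; whole tied to quarter (whole + quarter) = 20; dotted eighth note = 3; quarter = 4; whole tied to quarter (whole + quarter) = 20; dotted whole rest = 24; eighth note = 2.
Sum: 16 + 20 + 3 + 4 + 20 + 24 + 2 = 89.
89 ÷ 14 = 6 complete bars with 5 sixteenth notes remaining.

5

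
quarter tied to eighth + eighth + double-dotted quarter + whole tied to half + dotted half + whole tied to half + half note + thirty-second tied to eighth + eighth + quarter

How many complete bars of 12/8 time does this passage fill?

One bar of 12/8 = 48 thirty-second notes.
Express everything in thirty-second notes: quarter tied to eighth (quarter + eighth) = 12; eighth = 4; double-dotted quarter = 14; whole tied to half (whole + half) = 48; dotted half = 24; whole tied to half (whole + half) = 48; half note = 16; thirty-second tied to eighth (thirty-second + eighth) = 5; eighth = 4; quarter = 8.
Sum: 12 + 4 + 14 + 48 + 24 + 48 + 16 + 5 + 4 + 8 = 183.
183 ÷ 48 = 3 complete bars with 39 left over.

3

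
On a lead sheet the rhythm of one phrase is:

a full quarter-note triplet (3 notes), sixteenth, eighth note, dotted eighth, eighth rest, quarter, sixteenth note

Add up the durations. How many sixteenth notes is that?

21

Express everything in sixteenth notes: a full quarter-note triplet (3 notes) (three triplet quarters span one half) = 8; sixteenth = 1; eighth note = 2; dotted eighth = 3; eighth rest = 2; quarter = 4; sixteenth note = 1.
Adding: 8 + 1 + 2 + 3 + 2 + 4 + 1 = 21 sixteenth notes.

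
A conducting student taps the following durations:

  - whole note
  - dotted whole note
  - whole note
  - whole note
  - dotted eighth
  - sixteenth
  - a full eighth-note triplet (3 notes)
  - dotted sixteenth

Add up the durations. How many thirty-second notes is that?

Convert each value to thirty-second notes: whole note = 32; dotted whole note = 48; whole note = 32; whole note = 32; dotted eighth = 6; sixteenth = 2; a full eighth-note triplet (3 notes) (three triplet eighths span one quarter) = 8; dotted sixteenth = 3.
Adding: 32 + 48 + 32 + 32 + 6 + 2 + 8 + 3 = 163 thirty-second notes.

163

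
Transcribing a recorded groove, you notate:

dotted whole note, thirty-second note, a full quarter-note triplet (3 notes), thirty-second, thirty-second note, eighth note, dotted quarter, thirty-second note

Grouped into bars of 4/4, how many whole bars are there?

One bar of 4/4 = 32 thirty-second notes.
Express everything in thirty-second notes: dotted whole note = 48; thirty-second note = 1; a full quarter-note triplet (3 notes) (three triplet quarters span one half) = 16; thirty-second = 1; thirty-second note = 1; eighth note = 4; dotted quarter = 12; thirty-second note = 1.
Adding: 48 + 1 + 16 + 1 + 1 + 4 + 12 + 1 = 84.
84 ÷ 32 = 2 complete bars with 20 left over.

2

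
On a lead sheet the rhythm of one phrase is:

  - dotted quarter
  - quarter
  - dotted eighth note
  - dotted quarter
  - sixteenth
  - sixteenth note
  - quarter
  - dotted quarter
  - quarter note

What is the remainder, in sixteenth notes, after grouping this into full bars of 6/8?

One bar of 6/8 = 12 sixteenth notes.
Working in sixteenth notes: dotted quarter = 6; quarter = 4; dotted eighth note = 3; dotted quarter = 6; sixteenth = 1; sixteenth note = 1; quarter = 4; dotted quarter = 6; quarter note = 4.
Altogether 6 + 4 + 3 + 6 + 1 + 1 + 4 + 6 + 4 = 35.
35 ÷ 12 = 2 complete bars with 11 sixteenth notes remaining.

11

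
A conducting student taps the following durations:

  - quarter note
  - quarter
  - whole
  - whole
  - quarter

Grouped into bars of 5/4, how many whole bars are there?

2

One bar of 5/4 = 5 quarter notes.
Convert each value to quarter notes: quarter note = 1; quarter = 1; whole = 4; whole = 4; quarter = 1.
Sum: 1 + 1 + 4 + 4 + 1 = 11.
11 ÷ 5 = 2 complete bars with 1 left over.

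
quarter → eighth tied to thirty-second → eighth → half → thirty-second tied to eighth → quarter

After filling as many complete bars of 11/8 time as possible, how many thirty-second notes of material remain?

One bar of 11/8 = 44 thirty-second notes.
Convert each value to thirty-second notes: quarter = 8; eighth tied to thirty-second (eighth + thirty-second) = 5; eighth = 4; half = 16; thirty-second tied to eighth (thirty-second + eighth) = 5; quarter = 8.
Altogether 8 + 5 + 4 + 16 + 5 + 8 = 46.
46 ÷ 44 = 1 complete bar with 2 thirty-second notes remaining.

2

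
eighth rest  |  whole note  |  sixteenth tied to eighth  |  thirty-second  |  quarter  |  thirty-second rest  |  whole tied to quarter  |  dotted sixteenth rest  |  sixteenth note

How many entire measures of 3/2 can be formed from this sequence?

One bar of 3/2 = 48 thirty-second notes.
In thirty-second notes: eighth rest = 4; whole note = 32; sixteenth tied to eighth (sixteenth + eighth) = 6; thirty-second = 1; quarter = 8; thirty-second rest = 1; whole tied to quarter (whole + quarter) = 40; dotted sixteenth rest = 3; sixteenth note = 2.
Sum: 4 + 32 + 6 + 1 + 8 + 1 + 40 + 3 + 2 = 97.
97 ÷ 48 = 2 complete bars with 1 left over.

2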